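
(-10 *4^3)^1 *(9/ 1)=-5760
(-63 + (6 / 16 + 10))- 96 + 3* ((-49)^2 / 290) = -143593 / 1160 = -123.79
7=7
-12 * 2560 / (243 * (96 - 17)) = -10240 / 6399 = -1.60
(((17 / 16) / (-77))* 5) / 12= -85 / 14784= -0.01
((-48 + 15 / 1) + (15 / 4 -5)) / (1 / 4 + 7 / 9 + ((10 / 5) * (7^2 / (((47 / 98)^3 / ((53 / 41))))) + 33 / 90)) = -0.03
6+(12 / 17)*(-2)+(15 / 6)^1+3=10.09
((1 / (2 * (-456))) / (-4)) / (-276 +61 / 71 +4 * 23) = -71 / 47434944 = -0.00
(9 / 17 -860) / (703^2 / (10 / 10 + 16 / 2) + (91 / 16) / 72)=-0.02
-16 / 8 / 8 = -0.25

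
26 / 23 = 1.13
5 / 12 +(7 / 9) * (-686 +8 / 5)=-95741 / 180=-531.89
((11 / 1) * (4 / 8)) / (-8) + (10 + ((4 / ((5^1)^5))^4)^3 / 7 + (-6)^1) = 3.31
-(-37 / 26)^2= -1369 / 676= -2.03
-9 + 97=88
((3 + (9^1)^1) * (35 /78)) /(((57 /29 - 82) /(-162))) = 328860 /30173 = 10.90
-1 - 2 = -3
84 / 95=0.88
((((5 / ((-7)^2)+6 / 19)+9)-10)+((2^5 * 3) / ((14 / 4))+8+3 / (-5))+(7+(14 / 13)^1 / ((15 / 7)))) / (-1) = -7579316 / 181545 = -41.75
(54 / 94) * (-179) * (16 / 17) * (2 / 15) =-51552 / 3995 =-12.90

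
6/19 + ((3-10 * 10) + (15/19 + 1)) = -1803/19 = -94.89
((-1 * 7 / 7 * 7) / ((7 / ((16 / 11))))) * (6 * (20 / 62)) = -960 / 341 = -2.82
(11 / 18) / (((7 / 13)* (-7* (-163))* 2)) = 143 / 287532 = 0.00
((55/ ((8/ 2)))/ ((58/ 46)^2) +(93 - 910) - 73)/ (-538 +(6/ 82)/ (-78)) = 1580273045/ 964642138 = 1.64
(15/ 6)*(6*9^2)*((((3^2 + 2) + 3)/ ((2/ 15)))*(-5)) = -637875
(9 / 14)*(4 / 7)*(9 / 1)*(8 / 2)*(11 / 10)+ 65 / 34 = 137101 / 8330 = 16.46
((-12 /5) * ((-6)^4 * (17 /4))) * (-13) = 859248 /5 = 171849.60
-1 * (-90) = 90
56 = 56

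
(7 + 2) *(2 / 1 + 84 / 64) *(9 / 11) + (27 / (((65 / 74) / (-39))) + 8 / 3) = -3093397 / 2640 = -1171.74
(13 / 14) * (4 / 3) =26 / 21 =1.24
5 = 5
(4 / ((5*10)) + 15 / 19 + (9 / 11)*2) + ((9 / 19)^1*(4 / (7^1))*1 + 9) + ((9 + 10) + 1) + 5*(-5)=247851 / 36575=6.78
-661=-661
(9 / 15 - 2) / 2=-7 / 10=-0.70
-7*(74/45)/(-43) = 518/1935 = 0.27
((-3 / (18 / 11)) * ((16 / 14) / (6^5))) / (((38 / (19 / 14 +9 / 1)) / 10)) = -7975 / 10859184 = -0.00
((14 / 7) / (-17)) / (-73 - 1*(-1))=1 / 612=0.00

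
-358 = -358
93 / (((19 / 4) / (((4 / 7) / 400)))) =93 / 3325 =0.03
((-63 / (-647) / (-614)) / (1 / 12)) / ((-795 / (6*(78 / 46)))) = 29484 / 1210643755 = 0.00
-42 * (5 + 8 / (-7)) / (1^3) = -162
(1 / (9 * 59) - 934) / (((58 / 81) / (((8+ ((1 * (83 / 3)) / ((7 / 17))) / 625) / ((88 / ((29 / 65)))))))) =-158324564049 / 2952950000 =-53.62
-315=-315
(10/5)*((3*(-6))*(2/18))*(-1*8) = 32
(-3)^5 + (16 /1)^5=1048333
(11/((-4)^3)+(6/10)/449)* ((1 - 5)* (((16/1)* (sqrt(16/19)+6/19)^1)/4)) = 73509/85310+24503* sqrt(19)/42655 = 3.37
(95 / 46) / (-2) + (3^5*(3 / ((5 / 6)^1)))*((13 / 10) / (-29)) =-2684527 / 66700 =-40.25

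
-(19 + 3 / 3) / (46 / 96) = -960 / 23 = -41.74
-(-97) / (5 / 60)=1164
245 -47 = 198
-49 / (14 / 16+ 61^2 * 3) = -392 / 89311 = -0.00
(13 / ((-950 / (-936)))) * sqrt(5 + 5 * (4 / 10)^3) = 29.54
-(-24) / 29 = 24 / 29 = 0.83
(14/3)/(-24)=-7/36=-0.19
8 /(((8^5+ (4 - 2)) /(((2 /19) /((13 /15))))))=24 /809419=0.00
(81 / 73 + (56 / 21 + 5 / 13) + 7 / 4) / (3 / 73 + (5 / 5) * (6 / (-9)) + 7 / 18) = -201939 / 8086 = -24.97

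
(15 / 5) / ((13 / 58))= 174 / 13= 13.38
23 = 23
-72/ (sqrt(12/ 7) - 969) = 48 * sqrt(21)/ 2190905 + 162792/ 2190905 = 0.07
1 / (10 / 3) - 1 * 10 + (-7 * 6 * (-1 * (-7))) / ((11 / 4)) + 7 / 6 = -19048 / 165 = -115.44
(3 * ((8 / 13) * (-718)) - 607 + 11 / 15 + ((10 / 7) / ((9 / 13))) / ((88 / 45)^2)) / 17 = -113.60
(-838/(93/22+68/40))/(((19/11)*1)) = -253495/3097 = -81.85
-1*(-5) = 5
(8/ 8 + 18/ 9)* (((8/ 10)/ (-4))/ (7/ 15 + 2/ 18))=-27/ 26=-1.04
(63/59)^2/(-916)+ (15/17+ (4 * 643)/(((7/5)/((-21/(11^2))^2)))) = 44615999662107/793631978612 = 56.22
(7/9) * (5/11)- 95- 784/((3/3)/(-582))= 45163142/99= 456193.35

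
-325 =-325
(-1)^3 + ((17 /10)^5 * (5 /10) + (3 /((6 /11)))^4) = 921.16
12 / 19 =0.63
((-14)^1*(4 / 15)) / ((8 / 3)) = -7 / 5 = -1.40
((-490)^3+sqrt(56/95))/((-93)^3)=117649000/804357 - 2 *sqrt(1330)/76413915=146.26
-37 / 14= -2.64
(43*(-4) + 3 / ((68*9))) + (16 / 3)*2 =-32911 / 204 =-161.33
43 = 43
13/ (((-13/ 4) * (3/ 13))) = -52/ 3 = -17.33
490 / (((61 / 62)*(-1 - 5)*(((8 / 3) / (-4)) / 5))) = 37975 / 61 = 622.54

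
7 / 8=0.88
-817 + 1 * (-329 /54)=-44447 /54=-823.09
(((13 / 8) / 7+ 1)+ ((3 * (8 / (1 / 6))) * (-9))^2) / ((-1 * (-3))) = 559872.41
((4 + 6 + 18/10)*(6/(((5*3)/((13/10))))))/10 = 767/1250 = 0.61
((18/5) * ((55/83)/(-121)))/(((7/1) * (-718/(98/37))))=126/12127379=0.00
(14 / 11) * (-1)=-14 / 11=-1.27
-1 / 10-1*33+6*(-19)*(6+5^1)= -12871 / 10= -1287.10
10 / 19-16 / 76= 6 / 19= 0.32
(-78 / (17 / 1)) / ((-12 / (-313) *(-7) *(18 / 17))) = 4069 / 252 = 16.15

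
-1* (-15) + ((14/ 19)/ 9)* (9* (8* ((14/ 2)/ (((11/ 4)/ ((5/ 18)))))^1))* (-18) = -12545/ 209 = -60.02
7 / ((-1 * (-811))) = 7 / 811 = 0.01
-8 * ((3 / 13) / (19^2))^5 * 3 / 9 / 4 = -162 / 2276421984057706693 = -0.00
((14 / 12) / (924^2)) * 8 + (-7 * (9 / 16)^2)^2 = 7352148325 / 1498742784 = 4.91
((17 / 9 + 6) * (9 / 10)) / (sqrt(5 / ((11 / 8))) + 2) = 1.82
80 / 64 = 1.25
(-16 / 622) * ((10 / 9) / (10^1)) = -8 / 2799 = -0.00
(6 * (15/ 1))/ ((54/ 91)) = 455/ 3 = 151.67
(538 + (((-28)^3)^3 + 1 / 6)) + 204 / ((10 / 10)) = -63470735715995 / 6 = -10578455952665.83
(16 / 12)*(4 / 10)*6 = 16 / 5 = 3.20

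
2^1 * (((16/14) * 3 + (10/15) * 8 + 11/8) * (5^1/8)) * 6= 8515/112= 76.03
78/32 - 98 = -1529/16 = -95.56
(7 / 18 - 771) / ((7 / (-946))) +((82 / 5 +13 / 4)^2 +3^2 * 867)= 2830759087 / 25200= 112331.71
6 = 6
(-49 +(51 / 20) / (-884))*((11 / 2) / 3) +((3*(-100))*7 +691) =-9352753 / 6240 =-1498.84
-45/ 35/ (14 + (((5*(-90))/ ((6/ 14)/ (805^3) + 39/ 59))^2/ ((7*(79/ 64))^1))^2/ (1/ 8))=-220093808924397847836855490890049352823736329/ 3939695904031981059380751673178656333788870730747351138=-0.00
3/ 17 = 0.18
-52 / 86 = -26 / 43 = -0.60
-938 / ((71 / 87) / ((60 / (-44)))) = 1224090 / 781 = 1567.34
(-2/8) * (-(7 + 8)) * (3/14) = 45/56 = 0.80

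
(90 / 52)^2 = 2025 / 676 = 3.00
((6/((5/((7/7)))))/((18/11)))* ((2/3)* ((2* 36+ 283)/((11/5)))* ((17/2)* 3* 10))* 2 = 120700/3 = 40233.33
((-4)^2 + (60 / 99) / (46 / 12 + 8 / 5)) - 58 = -75106 / 1793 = -41.89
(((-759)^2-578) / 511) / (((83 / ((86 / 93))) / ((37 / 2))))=915625273 / 3944409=232.13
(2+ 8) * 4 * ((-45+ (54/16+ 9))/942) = -1.39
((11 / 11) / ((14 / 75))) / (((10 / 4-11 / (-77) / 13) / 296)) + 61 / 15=4356877 / 6855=635.58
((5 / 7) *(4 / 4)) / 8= 0.09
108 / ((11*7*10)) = 54 / 385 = 0.14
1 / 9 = 0.11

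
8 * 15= 120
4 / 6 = 2 / 3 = 0.67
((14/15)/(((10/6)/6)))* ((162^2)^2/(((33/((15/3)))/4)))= 77139724032/55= 1402540436.95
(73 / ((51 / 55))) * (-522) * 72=-50299920 / 17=-2958818.82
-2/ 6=-1/ 3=-0.33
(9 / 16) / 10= 9 / 160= 0.06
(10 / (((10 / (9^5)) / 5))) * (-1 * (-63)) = 18600435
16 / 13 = 1.23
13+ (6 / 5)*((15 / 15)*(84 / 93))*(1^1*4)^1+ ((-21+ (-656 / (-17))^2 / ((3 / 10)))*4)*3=2657571403 / 44795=59327.41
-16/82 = -8/41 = -0.20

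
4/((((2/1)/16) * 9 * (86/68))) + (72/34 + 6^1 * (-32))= -1230740/6579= -187.07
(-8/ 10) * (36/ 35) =-144/ 175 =-0.82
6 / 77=0.08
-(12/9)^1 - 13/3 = -17/3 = -5.67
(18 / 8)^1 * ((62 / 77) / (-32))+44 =216553 / 4928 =43.94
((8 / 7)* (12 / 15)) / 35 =32 / 1225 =0.03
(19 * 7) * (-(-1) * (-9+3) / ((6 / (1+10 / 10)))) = -266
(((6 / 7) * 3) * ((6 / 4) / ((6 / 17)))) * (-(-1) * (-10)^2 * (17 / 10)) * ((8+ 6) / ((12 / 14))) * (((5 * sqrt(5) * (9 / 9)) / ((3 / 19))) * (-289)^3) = -23194393491325 * sqrt(5) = -51864240543481.38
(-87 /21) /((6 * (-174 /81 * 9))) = 1 /28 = 0.04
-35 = -35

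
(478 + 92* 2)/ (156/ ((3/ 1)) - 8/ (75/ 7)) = 24825/ 1922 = 12.92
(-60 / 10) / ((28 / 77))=-16.50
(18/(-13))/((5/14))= -252/65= -3.88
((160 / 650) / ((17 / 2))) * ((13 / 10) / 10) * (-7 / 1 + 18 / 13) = -584 / 27625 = -0.02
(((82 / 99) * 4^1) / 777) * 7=0.03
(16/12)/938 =2/1407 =0.00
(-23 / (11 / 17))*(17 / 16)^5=-555164087 / 11534336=-48.13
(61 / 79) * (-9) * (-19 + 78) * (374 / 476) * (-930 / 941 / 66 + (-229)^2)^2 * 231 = -14316007381817827892904 / 69952999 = -204651803160259.47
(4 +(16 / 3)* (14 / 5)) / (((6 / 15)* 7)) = 142 / 21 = 6.76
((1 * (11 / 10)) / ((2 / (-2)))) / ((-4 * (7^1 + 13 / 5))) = 11 / 384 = 0.03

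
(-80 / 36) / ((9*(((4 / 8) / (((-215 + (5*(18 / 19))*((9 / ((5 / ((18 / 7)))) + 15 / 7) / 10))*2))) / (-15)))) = -11267360 / 3591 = -3137.67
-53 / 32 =-1.66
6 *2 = 12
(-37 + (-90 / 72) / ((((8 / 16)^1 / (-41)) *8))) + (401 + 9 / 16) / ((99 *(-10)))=-77911 / 3168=-24.59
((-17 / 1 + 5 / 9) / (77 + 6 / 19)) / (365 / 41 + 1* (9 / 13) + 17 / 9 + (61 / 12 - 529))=12464 / 30029185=0.00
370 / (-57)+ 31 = 1397 / 57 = 24.51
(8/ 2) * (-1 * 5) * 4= -80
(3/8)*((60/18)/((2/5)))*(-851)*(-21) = 446775/8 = 55846.88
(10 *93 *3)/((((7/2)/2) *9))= 1240/7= 177.14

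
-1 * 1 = -1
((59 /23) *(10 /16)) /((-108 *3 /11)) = -3245 /59616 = -0.05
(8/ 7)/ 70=4/ 245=0.02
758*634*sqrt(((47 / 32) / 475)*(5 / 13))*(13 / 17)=120143*sqrt(116090) / 3230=12673.41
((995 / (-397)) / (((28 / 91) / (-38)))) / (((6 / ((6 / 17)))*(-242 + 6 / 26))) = -3194945 / 42424214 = -0.08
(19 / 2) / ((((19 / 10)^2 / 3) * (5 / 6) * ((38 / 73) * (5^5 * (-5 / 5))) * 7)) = -1314 / 1579375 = -0.00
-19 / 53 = -0.36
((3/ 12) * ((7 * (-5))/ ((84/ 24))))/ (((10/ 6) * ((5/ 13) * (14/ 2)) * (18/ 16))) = -52/ 105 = -0.50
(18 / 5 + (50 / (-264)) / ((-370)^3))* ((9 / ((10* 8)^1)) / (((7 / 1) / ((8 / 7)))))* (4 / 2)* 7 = 0.93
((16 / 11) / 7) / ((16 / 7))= 1 / 11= 0.09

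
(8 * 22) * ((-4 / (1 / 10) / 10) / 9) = -704 / 9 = -78.22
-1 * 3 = -3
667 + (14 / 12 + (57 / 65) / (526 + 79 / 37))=5092104139 / 7620990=668.17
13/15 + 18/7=361/105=3.44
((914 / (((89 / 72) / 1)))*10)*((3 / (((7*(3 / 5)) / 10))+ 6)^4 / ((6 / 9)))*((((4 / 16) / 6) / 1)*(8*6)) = 661864502.78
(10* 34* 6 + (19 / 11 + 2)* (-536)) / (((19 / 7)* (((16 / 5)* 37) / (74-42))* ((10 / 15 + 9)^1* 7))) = 480 / 7733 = 0.06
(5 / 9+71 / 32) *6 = 799 / 48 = 16.65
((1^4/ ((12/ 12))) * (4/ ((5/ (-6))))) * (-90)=432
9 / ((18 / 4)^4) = 16 / 729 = 0.02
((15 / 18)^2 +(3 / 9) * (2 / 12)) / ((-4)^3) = -3 / 256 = -0.01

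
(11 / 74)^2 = 121 / 5476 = 0.02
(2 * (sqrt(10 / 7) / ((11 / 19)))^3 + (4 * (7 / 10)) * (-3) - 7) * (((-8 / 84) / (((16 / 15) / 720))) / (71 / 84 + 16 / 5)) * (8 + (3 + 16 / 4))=6237000 / 1699 - 55557900000 * sqrt(70) / 110807081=-523.97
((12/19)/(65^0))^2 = 144/361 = 0.40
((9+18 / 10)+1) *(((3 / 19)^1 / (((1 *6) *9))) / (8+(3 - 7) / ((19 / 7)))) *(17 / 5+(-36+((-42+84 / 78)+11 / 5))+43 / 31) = -8314339 / 22487400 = -0.37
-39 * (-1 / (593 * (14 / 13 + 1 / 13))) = 169 / 2965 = 0.06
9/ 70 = 0.13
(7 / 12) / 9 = 7 / 108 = 0.06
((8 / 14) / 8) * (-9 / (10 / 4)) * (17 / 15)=-51 / 175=-0.29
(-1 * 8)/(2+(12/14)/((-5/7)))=-10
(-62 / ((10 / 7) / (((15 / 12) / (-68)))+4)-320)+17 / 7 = -572015 / 1806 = -316.73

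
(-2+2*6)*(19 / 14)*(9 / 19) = 45 / 7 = 6.43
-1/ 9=-0.11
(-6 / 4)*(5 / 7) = -15 / 14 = -1.07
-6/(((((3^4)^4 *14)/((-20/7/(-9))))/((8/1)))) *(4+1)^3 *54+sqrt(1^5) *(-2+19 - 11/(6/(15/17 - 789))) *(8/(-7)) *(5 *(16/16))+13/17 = -33279530693387/3984213177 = -8352.85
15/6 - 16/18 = 29/18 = 1.61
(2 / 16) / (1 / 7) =7 / 8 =0.88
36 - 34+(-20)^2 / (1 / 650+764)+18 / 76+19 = 410637007 / 18870838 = 21.76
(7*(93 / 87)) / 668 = 217 / 19372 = 0.01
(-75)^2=5625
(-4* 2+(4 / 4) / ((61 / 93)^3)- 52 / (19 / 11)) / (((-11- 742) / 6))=298102922 / 1082472389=0.28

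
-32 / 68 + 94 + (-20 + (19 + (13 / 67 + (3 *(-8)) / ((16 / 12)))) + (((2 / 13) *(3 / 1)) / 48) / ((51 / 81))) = 8853249 / 118456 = 74.74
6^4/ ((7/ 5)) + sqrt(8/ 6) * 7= 14 * sqrt(3)/ 3 + 6480/ 7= 933.80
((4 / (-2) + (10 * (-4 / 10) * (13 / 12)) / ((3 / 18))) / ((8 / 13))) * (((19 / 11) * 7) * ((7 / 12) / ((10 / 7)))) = -593047 / 2640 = -224.64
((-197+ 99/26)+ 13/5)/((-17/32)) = 396432/1105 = 358.76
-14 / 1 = -14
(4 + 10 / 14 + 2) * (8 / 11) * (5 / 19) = 1880 / 1463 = 1.29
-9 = -9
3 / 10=0.30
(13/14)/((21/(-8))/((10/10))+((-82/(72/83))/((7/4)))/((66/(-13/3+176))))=-46332/7141157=-0.01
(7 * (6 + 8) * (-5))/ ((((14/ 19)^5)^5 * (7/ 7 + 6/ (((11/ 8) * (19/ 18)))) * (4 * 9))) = -97264937994227613565757042743121455/ 17736872289676642414974430347264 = -5483.77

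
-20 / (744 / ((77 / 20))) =-77 / 744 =-0.10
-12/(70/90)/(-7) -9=-333/49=-6.80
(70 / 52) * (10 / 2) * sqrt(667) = 175 * sqrt(667) / 26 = 173.83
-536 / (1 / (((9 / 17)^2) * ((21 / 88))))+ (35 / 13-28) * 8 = -9848699 / 41327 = -238.31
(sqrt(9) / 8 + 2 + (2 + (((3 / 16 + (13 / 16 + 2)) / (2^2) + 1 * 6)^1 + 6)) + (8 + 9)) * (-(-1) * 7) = 1911 / 8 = 238.88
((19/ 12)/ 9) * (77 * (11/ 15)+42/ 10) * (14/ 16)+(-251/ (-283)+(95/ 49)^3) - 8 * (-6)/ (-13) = 7752824986729/ 560948549616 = 13.82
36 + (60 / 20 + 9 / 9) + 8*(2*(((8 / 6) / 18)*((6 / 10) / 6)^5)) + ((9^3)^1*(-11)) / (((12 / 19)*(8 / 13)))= -55598990593 / 2700000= -20592.22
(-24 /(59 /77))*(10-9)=-1848 /59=-31.32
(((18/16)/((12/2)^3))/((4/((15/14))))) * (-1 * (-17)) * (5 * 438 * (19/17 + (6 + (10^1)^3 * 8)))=745262475/1792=415883.08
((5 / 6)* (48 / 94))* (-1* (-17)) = 340 / 47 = 7.23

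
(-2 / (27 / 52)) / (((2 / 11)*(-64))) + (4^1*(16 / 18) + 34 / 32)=1069 / 216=4.95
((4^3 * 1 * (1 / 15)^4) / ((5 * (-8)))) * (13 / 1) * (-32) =3328 / 253125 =0.01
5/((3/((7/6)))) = 35/18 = 1.94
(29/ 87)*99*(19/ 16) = 627/ 16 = 39.19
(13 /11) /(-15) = -13 /165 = -0.08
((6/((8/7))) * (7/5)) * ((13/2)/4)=1911/160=11.94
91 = 91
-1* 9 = -9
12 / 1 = 12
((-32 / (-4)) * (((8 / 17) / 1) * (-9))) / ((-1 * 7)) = 576 / 119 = 4.84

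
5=5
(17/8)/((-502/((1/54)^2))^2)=17/17142432993792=0.00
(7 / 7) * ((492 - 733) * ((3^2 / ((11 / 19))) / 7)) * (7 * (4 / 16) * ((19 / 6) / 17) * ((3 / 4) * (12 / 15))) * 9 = -7047081 / 7480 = -942.12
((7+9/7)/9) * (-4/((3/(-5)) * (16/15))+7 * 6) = 5597/126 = 44.42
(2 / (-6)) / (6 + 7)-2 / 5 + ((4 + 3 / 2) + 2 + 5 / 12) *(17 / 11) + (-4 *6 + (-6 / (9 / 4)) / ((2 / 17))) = -299077 / 8580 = -34.86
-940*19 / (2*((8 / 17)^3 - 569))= 8774618 / 558997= 15.70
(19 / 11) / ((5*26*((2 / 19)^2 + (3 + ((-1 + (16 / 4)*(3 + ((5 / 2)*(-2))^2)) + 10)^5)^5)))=6859 / 6060068001713139150128276706711226901673777953836890865240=0.00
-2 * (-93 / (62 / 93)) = 279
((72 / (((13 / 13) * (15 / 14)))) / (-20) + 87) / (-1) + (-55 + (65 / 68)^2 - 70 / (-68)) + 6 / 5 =-15663439 / 115600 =-135.50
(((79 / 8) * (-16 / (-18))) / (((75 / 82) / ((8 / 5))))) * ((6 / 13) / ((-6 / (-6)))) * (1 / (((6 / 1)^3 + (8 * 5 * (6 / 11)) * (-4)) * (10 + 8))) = 71258 / 23297625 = 0.00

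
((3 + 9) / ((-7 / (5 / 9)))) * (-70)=200 / 3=66.67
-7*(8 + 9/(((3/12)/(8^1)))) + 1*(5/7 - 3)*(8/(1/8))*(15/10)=-16040/7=-2291.43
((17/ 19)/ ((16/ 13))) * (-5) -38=-12657/ 304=-41.63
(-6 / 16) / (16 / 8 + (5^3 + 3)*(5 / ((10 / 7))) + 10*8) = -0.00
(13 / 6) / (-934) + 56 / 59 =313057 / 330636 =0.95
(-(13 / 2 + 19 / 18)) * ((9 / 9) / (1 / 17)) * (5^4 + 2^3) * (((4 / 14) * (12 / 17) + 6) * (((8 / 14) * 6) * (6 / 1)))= -508263552 / 49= -10372725.55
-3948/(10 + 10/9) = -8883/25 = -355.32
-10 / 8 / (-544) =5 / 2176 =0.00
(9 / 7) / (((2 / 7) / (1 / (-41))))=-9 / 82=-0.11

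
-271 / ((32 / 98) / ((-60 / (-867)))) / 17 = -3.38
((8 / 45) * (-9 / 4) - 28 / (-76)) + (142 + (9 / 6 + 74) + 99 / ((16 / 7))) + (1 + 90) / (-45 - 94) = 54959473 / 211280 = 260.13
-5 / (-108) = 5 / 108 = 0.05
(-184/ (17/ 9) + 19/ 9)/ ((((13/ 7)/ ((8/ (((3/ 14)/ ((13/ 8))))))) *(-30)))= 714469/ 6885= 103.77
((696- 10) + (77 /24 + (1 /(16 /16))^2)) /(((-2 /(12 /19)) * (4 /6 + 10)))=-49695 /2432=-20.43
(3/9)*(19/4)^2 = 361/48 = 7.52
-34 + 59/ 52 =-1709/ 52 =-32.87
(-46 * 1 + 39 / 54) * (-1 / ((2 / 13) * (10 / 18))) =2119 / 4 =529.75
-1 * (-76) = 76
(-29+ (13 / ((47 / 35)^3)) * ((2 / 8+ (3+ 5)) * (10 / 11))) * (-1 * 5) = -11694455 / 207646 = -56.32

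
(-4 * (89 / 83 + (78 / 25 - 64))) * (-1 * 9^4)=-1569593.56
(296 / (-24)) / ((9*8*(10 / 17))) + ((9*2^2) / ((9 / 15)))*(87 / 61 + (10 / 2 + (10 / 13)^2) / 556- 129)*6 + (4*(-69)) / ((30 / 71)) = -46576.43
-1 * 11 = -11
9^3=729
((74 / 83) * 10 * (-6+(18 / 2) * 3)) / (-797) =-0.23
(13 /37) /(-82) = -0.00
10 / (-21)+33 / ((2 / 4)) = 1376 / 21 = 65.52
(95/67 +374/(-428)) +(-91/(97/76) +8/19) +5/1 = -1726442351/26424934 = -65.33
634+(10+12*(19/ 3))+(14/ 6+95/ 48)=11589/ 16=724.31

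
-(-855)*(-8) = -6840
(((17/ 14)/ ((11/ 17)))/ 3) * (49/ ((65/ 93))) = 62713/ 1430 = 43.86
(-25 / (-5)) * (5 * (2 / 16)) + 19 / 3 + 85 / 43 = 11801 / 1032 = 11.44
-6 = -6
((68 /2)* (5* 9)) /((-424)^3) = -765 /38112512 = -0.00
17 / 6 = 2.83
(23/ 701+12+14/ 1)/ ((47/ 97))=1770153/ 32947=53.73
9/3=3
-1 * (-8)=8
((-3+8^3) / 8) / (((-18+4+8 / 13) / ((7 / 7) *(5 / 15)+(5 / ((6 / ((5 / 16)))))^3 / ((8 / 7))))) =-16335196007 / 9852420096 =-1.66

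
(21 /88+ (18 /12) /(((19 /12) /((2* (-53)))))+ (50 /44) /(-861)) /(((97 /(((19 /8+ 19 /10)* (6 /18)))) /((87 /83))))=-30234849 /19598656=-1.54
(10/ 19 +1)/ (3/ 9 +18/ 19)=87/ 73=1.19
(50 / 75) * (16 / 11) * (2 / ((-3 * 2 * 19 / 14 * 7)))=-64 / 1881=-0.03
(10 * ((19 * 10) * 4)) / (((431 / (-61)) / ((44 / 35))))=-4079680 / 3017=-1352.23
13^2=169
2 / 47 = 0.04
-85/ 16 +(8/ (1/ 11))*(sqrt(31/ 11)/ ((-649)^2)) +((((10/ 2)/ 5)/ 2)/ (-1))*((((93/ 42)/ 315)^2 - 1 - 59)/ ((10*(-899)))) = -929412543457/ 174838419000 +8*sqrt(341)/ 421201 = -5.32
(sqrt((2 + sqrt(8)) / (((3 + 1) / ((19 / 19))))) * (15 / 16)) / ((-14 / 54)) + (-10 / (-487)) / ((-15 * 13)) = -3.97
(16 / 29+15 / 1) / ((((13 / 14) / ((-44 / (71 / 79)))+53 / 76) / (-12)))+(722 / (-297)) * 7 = -526043202650 / 1800866331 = -292.11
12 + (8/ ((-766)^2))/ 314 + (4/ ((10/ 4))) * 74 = 130.40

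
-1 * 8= -8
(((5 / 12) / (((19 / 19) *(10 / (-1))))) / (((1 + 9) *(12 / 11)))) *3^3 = -33 / 320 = -0.10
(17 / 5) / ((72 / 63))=119 / 40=2.98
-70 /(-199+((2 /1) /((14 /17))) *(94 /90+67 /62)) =195300 /540811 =0.36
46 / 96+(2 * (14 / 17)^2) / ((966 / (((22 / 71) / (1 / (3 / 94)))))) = 510178681 / 1064689872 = 0.48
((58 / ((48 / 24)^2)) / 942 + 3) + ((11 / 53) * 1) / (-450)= 22578521 / 7488900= 3.01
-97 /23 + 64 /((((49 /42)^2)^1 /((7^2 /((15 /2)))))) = 302.98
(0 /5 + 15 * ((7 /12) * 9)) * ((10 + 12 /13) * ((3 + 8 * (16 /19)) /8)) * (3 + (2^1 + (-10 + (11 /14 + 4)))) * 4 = -1773225 /1976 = -897.38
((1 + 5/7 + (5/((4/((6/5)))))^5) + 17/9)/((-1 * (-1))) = 22573/2016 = 11.20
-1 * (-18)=18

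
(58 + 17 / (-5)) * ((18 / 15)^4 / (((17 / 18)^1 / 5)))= 6368544 / 10625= 599.39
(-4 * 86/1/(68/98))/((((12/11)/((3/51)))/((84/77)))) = -8428/289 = -29.16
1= 1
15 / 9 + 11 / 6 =7 / 2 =3.50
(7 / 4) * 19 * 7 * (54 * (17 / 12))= 142443 / 8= 17805.38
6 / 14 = 3 / 7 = 0.43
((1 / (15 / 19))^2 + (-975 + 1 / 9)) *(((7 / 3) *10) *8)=-24526768 / 135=-181679.76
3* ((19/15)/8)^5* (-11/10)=-27237089/82944000000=-0.00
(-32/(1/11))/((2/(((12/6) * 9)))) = -3168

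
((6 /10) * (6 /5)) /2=9 /25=0.36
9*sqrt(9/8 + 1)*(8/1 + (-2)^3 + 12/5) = 31.49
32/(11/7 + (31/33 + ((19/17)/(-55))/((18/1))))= 3769920/295667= 12.75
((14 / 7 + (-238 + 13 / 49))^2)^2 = 17802391002211201 / 5764801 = 3088118913.77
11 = 11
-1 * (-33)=33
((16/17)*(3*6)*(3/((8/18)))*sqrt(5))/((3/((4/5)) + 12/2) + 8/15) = 116640*sqrt(5)/10489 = 24.87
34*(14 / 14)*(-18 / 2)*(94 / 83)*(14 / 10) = -201348 / 415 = -485.18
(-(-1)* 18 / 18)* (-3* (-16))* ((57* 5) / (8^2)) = 855 / 4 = 213.75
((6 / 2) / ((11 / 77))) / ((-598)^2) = 21 / 357604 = 0.00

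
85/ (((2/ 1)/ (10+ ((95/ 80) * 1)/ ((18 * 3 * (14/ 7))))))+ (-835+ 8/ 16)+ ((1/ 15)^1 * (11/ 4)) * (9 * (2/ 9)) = -408.67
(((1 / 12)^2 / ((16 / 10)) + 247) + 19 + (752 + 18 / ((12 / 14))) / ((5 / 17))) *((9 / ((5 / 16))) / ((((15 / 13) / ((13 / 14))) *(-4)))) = -2817334273 / 168000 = -16769.85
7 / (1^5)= 7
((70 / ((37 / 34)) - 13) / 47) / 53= 1899 / 92167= 0.02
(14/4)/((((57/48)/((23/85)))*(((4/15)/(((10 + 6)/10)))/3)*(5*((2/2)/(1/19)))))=23184/153425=0.15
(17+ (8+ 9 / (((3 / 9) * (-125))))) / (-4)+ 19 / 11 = -12289 / 2750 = -4.47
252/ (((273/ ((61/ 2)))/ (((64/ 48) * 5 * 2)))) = 4880/ 13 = 375.38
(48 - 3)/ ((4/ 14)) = 315/ 2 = 157.50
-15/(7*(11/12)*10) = -18/77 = -0.23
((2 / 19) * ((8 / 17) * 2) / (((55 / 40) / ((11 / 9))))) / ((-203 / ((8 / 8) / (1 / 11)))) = -0.00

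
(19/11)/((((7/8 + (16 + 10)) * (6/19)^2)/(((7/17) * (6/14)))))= 13718/120615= 0.11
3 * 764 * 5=11460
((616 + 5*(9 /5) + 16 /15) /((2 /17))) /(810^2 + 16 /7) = 1117529 /137781480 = 0.01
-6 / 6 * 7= -7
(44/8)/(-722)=-11/1444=-0.01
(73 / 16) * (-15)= -1095 / 16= -68.44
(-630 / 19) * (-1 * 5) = 3150 / 19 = 165.79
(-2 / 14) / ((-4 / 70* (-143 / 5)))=-25 / 286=-0.09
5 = 5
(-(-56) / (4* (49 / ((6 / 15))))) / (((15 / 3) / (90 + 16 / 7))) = 2584 / 1225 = 2.11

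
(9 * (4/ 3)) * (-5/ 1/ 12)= -5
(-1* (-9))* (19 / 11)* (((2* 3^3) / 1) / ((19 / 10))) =4860 / 11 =441.82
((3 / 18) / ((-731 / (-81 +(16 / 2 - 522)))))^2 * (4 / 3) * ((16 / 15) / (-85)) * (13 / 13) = -784 / 2546073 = -0.00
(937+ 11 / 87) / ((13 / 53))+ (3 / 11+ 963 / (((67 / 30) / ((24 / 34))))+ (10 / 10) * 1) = 58470017416 / 14170299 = 4126.24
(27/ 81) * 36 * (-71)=-852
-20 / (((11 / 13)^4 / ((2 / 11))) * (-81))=1142440 / 13045131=0.09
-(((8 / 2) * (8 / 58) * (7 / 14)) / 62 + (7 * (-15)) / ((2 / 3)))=283177 / 1798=157.50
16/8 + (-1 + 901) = 902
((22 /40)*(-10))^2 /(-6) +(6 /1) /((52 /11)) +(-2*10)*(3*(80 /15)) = -101017 /312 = -323.77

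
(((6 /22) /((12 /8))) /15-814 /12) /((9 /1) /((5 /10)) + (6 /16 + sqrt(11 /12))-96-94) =358096 * sqrt(33) /933109815 + 122916452 /311036605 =0.40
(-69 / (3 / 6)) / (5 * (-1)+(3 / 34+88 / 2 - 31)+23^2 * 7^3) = -1564 / 2056491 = -0.00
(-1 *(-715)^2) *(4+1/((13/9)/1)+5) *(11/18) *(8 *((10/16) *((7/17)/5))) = -21196175/17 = -1246833.82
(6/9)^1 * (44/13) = 88/39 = 2.26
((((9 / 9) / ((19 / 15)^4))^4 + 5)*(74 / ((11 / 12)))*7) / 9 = 3001862786673592406550160 / 9518566647731498533473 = 315.37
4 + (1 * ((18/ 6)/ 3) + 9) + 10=24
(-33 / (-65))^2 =1089 / 4225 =0.26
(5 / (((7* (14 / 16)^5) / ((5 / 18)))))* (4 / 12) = 409600 / 3176523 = 0.13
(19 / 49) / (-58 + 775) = 19 / 35133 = 0.00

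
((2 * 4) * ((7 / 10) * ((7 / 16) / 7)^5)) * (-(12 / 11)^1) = -21 / 3604480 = -0.00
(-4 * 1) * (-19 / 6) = 38 / 3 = 12.67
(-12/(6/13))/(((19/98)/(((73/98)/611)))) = -146/893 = -0.16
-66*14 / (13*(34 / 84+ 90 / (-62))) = 1203048 / 17719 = 67.90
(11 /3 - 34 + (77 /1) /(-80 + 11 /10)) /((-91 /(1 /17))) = 3529 /174369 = 0.02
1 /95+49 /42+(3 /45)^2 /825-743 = -5232632587 /7053750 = -741.82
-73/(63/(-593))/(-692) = -43289/43596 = -0.99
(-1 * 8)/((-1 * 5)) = 8/5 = 1.60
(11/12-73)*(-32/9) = 6920/27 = 256.30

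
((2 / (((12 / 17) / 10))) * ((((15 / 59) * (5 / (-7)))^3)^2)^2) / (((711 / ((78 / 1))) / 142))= 1104519199132919311523437500 / 1945484213797355963564473613266399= 0.00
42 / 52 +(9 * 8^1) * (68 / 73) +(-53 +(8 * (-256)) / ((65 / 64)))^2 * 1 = 2641886069619 / 616850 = 4282866.29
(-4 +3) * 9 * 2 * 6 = -108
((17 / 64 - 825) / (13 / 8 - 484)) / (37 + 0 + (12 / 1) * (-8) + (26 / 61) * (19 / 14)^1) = -22538341 / 770132912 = -0.03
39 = 39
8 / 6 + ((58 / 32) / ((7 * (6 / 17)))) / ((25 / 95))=4.12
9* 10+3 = 93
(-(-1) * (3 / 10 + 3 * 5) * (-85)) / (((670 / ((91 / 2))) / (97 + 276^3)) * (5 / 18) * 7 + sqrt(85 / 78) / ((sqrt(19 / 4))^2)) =773762134262393835 / 21101072252586498244 - 7667602130078048662101 * sqrt(6630) / 105505361262932491220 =-5917.51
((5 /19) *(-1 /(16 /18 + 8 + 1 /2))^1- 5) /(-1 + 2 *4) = -16145 /22477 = -0.72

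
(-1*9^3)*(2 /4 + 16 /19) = -978.39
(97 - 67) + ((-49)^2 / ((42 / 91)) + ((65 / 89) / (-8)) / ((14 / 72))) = 9778042 / 1869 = 5231.70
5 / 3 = 1.67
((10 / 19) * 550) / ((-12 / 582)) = -266750 / 19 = -14039.47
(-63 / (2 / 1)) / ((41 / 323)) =-20349 / 82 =-248.16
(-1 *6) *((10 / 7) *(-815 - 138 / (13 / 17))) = 776460 / 91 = 8532.53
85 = 85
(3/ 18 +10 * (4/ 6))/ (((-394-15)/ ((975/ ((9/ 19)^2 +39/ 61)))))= -58685965/ 3111672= -18.86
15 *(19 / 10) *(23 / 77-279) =-611610 / 77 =-7942.99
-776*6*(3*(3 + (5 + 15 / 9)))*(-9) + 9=1215225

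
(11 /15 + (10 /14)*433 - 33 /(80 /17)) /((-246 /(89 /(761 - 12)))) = -45305539 /309546720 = -0.15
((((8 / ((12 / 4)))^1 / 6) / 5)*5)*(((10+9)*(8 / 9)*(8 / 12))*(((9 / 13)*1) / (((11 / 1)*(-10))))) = -608 / 19305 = -0.03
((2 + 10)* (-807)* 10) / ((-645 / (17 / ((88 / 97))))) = 1330743 / 473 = 2813.41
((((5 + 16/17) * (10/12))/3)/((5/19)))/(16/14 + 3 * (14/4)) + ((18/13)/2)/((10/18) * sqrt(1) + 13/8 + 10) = 169310105/284329539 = 0.60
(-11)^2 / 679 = 121 / 679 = 0.18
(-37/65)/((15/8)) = -296/975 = -0.30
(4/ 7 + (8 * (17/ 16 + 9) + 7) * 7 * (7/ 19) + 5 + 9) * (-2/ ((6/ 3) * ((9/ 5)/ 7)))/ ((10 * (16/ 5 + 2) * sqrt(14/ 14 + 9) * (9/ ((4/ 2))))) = -63901 * sqrt(10)/ 160056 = -1.26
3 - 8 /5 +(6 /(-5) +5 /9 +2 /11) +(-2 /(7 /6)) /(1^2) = -2692 /3465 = -0.78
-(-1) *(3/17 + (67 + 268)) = 5698/17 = 335.18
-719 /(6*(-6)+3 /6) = 1438 /71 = 20.25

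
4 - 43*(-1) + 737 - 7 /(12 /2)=4697 /6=782.83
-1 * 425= -425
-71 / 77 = -0.92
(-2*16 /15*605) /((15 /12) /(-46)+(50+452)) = -712448 /277089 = -2.57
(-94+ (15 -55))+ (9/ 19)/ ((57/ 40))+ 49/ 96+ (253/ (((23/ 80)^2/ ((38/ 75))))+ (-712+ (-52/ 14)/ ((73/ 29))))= 286832292673/ 407311968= 704.21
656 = 656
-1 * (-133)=133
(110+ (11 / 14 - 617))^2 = 50225569 / 196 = 256252.90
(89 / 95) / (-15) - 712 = -1014689 / 1425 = -712.06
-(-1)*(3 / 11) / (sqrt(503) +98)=294 / 100111 - 3*sqrt(503) / 100111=0.00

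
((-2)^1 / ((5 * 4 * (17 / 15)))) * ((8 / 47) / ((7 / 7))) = -12 / 799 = -0.02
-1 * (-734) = 734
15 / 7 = 2.14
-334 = -334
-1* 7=-7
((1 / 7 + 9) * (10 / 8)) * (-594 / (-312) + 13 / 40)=2318 / 91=25.47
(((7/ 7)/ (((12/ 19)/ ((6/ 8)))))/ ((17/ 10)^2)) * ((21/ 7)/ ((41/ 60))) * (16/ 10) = 34200/ 11849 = 2.89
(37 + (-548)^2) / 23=300341 / 23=13058.30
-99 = -99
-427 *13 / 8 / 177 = -5551 / 1416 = -3.92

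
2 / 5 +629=3147 / 5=629.40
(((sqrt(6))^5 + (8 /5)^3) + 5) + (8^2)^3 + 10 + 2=36* sqrt(6) + 32770637 /125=262253.28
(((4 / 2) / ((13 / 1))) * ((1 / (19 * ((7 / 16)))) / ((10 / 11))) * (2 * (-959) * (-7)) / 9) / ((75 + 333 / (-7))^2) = 516901 / 12804480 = 0.04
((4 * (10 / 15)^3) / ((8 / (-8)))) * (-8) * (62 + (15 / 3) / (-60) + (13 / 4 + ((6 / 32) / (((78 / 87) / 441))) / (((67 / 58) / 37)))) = 2019645776 / 70551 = 28626.75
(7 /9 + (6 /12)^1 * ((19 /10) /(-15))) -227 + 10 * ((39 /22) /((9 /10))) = -2045227 /9900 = -206.59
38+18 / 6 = 41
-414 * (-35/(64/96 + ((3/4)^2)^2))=2225664/151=14739.50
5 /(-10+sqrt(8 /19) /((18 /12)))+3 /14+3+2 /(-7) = 72511 /29869 - 15 * sqrt(38) /4267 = 2.41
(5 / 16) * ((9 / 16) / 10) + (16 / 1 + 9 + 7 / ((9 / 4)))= 129617 / 4608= 28.13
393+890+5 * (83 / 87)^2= 9745472 / 7569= 1287.55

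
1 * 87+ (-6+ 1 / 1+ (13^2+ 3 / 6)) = 503 / 2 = 251.50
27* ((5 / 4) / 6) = 45 / 8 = 5.62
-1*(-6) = 6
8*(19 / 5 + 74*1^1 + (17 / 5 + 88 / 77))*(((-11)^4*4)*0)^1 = 0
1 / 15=0.07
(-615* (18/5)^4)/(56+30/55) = -71016264/38875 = -1826.78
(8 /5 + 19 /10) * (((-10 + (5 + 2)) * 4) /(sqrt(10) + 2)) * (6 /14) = 6 - 3 * sqrt(10) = -3.49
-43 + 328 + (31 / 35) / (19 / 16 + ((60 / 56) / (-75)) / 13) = 2467993 / 8637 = 285.75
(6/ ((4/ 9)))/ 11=27/ 22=1.23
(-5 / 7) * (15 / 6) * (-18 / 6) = 75 / 14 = 5.36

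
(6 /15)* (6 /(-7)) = -0.34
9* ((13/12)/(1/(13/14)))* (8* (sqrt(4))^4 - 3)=63375/56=1131.70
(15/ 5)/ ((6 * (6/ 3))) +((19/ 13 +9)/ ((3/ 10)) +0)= 5479/ 156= 35.12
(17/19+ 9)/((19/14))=2632/361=7.29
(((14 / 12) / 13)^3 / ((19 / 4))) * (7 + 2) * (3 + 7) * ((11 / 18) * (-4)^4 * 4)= 9658880 / 1127061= 8.57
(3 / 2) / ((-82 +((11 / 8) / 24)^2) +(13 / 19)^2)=-19961856 / 1084974431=-0.02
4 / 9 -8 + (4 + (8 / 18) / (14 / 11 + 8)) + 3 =-233 / 459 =-0.51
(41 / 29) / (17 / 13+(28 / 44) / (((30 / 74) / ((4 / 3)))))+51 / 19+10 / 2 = 97665487 / 12057533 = 8.10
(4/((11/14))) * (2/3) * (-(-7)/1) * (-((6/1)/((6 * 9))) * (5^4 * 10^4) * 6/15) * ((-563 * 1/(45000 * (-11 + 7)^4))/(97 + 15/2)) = 3448375/1117314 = 3.09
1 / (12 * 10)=1 / 120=0.01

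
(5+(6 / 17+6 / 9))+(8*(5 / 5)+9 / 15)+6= 5258 / 255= 20.62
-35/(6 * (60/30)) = -35/12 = -2.92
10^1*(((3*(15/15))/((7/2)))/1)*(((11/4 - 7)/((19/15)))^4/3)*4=21141253125/14595952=1448.43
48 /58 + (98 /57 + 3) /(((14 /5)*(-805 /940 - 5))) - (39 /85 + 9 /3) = -2.92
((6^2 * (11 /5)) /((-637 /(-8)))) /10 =1584 /15925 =0.10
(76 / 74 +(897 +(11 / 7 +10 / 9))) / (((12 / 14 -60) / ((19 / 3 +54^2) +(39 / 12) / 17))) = -44508.26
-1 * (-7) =7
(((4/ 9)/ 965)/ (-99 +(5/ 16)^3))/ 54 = -8192/ 95059348605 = -0.00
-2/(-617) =2/617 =0.00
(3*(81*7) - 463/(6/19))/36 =1409/216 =6.52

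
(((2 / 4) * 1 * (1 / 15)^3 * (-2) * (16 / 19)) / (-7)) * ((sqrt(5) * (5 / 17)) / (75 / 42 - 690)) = -32 * sqrt(5) / 2100670875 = -0.00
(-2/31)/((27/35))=-70/837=-0.08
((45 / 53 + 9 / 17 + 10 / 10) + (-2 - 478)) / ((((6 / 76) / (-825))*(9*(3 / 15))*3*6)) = 11242554125 / 72981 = 154047.69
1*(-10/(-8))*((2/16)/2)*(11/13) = 55/832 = 0.07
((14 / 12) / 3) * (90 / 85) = 7 / 17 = 0.41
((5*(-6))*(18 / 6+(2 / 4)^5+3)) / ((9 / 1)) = -965 / 48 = -20.10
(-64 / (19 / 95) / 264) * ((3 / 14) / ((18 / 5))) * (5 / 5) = -50 / 693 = -0.07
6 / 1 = 6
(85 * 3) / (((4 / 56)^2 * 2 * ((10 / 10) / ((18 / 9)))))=49980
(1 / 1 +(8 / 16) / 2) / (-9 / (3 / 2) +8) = 5 / 8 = 0.62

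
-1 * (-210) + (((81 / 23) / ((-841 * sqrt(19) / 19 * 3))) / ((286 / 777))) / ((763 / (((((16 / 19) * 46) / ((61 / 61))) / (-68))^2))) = 210.00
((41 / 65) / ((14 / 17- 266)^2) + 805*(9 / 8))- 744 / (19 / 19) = 213495995459 / 1320934160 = 161.63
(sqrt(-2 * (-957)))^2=1914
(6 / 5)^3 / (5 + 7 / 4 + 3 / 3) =864 / 3875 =0.22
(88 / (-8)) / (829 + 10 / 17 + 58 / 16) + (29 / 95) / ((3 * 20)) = -5241007 / 645906900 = -0.01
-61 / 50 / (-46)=61 / 2300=0.03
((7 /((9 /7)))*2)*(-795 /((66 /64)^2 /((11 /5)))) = -5318656 /297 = -17907.93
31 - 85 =-54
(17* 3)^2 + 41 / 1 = 2642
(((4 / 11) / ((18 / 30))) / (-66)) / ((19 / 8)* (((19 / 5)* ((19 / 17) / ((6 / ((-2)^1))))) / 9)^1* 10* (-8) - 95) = 510 / 3616327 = 0.00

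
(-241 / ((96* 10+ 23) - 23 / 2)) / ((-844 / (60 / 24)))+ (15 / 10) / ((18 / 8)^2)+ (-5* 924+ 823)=-168106936277 / 44277084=-3796.70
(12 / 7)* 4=48 / 7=6.86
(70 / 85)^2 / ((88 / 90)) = 2205 / 3179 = 0.69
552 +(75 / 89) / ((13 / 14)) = 639714 / 1157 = 552.91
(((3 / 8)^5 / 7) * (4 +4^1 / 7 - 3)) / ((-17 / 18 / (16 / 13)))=-24057 / 11088896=-0.00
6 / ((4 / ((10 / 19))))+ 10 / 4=3.29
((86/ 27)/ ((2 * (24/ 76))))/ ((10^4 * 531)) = 817/ 860220000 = 0.00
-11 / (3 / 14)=-154 / 3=-51.33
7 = 7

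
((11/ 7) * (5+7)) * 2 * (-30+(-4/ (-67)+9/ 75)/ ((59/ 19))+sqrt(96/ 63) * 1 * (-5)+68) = 992922216/ 691775 -1760 * sqrt(42)/ 49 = 1202.55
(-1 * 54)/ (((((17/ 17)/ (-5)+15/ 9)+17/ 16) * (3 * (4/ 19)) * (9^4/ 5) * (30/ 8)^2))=-0.00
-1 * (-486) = 486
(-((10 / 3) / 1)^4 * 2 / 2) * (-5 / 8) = 6250 / 81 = 77.16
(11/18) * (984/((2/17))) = 15334/3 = 5111.33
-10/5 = -2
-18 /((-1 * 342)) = 0.05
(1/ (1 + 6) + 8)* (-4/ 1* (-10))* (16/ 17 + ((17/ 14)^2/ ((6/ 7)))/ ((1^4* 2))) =977455/ 1666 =586.71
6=6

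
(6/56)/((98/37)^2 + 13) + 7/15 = 5432201/11508420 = 0.47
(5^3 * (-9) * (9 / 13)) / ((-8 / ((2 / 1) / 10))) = 2025 / 104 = 19.47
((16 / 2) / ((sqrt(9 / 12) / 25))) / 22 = 200 * sqrt(3) / 33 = 10.50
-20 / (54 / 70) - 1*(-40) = 380 / 27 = 14.07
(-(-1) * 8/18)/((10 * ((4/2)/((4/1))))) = 4/45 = 0.09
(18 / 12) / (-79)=-3 / 158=-0.02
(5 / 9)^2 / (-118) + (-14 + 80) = 630803 / 9558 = 66.00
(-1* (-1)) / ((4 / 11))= 11 / 4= 2.75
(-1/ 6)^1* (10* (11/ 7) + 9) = -173/ 42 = -4.12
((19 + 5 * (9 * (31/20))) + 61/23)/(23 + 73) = 2803/2944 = 0.95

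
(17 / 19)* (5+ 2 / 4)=187 / 38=4.92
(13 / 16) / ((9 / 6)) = 13 / 24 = 0.54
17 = 17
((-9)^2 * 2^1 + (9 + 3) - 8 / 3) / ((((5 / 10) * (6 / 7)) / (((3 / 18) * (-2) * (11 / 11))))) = -3598 / 27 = -133.26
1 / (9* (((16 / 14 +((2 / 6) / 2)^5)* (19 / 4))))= 24192 / 1182085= 0.02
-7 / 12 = -0.58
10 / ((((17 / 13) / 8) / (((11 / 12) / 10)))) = 286 / 51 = 5.61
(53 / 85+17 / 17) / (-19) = -138 / 1615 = -0.09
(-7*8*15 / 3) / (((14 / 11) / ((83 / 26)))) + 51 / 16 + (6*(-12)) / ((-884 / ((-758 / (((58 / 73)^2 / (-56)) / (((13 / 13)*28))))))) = 453951043423 / 2973776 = 152651.39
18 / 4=9 / 2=4.50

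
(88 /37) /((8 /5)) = 55 /37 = 1.49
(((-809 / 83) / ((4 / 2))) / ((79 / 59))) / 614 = -47731 / 8051996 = -0.01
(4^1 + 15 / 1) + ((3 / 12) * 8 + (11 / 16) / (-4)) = 20.83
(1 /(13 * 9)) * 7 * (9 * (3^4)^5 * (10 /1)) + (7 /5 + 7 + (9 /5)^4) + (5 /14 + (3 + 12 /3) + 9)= 2135655449622727 /113750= 18774992963.72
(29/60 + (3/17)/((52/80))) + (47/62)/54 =1422223/1849770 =0.77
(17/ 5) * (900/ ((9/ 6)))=2040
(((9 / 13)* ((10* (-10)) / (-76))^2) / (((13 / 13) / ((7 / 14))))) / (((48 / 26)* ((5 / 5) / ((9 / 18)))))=1875 / 11552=0.16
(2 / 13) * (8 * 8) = 128 / 13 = 9.85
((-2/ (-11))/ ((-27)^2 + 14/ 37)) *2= 148/ 296857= 0.00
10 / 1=10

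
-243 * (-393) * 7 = 668493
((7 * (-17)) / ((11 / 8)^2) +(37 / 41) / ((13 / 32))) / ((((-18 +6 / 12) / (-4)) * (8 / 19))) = -74405216 / 2257255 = -32.96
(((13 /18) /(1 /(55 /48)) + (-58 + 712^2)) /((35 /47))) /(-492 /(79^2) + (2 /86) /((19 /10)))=-14993423388142403 /1466873280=-10221348.76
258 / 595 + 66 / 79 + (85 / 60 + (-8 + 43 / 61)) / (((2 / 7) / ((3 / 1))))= -1386727429 / 22938440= -60.45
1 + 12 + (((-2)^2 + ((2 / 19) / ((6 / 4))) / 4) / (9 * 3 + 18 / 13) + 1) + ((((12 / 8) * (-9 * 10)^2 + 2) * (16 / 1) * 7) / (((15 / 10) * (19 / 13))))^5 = 2274990116271546770059380068760143126855 / 24669374337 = 92219206097150025587184390000.00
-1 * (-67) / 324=67 / 324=0.21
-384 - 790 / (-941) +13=-348321 / 941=-370.16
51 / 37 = 1.38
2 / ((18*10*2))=1 / 180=0.01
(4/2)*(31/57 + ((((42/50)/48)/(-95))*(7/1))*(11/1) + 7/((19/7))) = 354383/57000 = 6.22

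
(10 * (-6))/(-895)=12/179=0.07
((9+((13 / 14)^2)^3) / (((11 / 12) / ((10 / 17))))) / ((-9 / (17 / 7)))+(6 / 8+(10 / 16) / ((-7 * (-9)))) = -296617129 / 326123028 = -0.91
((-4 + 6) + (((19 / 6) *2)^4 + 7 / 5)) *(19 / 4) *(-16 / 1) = -122534.89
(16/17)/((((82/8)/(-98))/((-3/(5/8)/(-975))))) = -50176/1132625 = -0.04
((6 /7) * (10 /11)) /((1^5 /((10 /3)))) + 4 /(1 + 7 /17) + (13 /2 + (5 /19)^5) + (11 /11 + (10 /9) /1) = 24097084994 /1715936607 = 14.04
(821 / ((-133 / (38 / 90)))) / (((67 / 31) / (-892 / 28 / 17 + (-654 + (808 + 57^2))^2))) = -13965076.61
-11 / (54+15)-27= -1874 / 69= -27.16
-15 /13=-1.15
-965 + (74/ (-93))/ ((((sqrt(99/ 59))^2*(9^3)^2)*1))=-965.00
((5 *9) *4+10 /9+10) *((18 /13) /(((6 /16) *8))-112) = -2494000 /117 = -21316.24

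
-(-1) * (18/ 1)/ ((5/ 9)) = 162/ 5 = 32.40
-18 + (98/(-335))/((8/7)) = -24463/1340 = -18.26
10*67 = 670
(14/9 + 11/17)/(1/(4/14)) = 674/1071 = 0.63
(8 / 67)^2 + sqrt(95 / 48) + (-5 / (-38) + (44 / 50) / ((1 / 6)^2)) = sqrt(285) / 12 + 135722869 / 4264550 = 33.23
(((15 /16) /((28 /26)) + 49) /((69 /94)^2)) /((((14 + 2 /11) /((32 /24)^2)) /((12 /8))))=271444129 /15597036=17.40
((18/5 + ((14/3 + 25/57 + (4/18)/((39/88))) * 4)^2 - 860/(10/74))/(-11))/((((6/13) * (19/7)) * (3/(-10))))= -9117953883094/6435271557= -1416.87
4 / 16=1 / 4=0.25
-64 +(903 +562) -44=1357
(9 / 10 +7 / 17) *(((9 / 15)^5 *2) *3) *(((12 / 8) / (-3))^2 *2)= 162567 / 531250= 0.31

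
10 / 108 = 5 / 54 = 0.09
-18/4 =-9/2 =-4.50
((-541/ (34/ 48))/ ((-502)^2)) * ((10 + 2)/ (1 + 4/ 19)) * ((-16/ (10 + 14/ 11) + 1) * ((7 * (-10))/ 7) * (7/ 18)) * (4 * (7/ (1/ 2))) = -2.74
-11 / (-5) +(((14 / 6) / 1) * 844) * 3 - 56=5854.20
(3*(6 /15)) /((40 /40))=6 /5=1.20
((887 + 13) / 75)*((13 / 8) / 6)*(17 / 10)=221 / 40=5.52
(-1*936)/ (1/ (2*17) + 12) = -31824/ 409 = -77.81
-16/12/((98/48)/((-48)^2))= -73728/49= -1504.65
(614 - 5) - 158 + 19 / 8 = 3627 / 8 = 453.38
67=67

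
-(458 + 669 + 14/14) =-1128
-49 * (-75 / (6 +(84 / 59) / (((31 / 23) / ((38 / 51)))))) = 541.47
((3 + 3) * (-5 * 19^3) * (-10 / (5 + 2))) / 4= 514425 / 7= 73489.29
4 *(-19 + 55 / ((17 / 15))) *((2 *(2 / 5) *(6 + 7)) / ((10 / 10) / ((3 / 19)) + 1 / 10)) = 626496 / 3281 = 190.95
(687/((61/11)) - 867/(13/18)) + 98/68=-28987793/26962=-1075.14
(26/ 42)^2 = 169/ 441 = 0.38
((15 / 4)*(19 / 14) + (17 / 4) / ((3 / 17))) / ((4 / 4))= 4901 / 168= 29.17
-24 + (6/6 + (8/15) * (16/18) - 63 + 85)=-0.53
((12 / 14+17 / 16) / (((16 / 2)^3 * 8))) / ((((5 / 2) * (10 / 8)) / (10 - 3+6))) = 0.00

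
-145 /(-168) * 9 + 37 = 2507 /56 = 44.77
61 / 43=1.42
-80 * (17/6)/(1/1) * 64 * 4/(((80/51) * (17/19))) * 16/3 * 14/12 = -2315264/9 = -257251.56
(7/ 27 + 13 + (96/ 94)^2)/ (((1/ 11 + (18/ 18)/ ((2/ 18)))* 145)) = 938333/ 86482350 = 0.01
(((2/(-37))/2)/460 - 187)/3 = -3182741/51060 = -62.33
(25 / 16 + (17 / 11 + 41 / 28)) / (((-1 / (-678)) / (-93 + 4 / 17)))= -287568.63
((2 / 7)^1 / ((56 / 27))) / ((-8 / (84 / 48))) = -27 / 896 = -0.03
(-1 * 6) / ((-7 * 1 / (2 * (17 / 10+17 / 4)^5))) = 10227229971 / 800000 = 12784.04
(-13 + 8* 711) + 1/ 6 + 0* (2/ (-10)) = 34051/ 6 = 5675.17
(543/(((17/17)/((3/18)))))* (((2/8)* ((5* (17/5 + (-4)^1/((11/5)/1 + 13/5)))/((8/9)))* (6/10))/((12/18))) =376299/1280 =293.98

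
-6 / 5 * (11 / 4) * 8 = -132 / 5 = -26.40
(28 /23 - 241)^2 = 30415225 /529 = 57495.70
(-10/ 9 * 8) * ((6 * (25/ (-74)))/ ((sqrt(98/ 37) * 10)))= 100 * sqrt(74)/ 777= 1.11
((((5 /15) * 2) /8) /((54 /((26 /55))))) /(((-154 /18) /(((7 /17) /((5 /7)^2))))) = -637 /9256500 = -0.00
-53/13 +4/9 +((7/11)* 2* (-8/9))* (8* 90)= -1052995/1287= -818.18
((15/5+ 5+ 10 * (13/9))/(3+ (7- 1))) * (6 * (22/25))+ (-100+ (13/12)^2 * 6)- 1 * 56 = -733271/5400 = -135.79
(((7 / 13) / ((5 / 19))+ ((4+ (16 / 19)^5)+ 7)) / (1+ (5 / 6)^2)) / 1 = 7.95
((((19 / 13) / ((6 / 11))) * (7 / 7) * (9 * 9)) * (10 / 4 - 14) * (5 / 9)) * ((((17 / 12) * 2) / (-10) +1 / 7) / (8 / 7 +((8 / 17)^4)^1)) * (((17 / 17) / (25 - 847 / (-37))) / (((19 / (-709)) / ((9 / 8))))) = -98115457284933 / 684902666240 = -143.25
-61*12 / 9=-244 / 3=-81.33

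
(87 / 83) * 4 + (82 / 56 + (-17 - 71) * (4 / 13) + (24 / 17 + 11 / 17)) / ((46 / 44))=-4708969 / 256802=-18.34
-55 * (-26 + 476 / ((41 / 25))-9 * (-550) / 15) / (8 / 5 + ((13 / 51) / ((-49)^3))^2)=-21928323616769789100 / 1073489969749943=-20427.13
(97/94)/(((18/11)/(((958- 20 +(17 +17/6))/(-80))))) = -6132049/812160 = -7.55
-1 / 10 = -0.10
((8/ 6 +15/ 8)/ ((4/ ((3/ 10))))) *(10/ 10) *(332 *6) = 19173/ 40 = 479.32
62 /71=0.87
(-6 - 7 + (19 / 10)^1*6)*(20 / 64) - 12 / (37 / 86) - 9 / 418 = -219721 / 7733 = -28.41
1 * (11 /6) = 11 /6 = 1.83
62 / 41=1.51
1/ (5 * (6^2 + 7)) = 1/ 215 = 0.00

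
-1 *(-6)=6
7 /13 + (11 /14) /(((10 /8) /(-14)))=-8.26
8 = 8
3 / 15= 1 / 5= 0.20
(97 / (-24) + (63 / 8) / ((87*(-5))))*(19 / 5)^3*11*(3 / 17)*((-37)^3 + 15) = 6747155691892 / 308125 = 21897462.69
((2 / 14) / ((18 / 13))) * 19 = 247 / 126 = 1.96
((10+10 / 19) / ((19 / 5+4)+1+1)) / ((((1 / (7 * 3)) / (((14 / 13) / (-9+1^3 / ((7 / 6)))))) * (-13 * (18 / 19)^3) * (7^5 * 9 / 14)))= 9500 / 380321487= 0.00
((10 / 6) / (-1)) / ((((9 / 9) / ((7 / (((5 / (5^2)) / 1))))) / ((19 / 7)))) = -475 / 3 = -158.33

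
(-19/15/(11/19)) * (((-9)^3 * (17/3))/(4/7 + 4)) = 3479679/1760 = 1977.09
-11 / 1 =-11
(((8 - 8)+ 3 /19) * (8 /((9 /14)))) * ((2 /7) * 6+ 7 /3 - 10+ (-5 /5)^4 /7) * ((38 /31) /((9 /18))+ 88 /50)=-2123776 /44175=-48.08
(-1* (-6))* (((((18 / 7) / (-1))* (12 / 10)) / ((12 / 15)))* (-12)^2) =-23328 / 7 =-3332.57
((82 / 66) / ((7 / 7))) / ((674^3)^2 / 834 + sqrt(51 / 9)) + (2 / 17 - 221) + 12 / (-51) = -90849758662975259632426753721955531673 / 410866160486985765084538581677262151 - 792161 * sqrt(51) / 24168597675705045004972857745721303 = -221.12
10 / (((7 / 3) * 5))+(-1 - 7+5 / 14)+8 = 17 / 14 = 1.21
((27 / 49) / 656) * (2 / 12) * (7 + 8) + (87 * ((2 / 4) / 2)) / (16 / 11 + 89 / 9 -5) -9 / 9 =24535013 / 10093216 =2.43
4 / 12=1 / 3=0.33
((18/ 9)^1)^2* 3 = 12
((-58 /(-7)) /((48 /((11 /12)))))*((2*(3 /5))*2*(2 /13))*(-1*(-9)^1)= 957 /1820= 0.53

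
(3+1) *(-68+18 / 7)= -1832 / 7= -261.71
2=2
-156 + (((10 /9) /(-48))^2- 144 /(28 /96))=-212191313 /326592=-649.71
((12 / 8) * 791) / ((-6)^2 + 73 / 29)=68817 / 2234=30.80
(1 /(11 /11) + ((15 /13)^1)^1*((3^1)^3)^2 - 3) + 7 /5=54636 /65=840.55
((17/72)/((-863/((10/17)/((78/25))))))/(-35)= 25/16963128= 0.00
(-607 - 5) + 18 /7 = -4266 /7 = -609.43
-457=-457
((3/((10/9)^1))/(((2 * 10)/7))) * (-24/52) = -567/1300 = -0.44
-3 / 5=-0.60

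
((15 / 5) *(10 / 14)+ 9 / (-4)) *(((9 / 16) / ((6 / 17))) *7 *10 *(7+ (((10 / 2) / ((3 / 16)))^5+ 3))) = -139264103275 / 864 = -161185304.72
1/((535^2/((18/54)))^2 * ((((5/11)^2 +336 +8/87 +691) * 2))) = 3509/5315788375595895000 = 0.00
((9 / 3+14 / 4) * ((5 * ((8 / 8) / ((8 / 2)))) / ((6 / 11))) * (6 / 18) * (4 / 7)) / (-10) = -143 / 504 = -0.28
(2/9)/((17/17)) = 2/9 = 0.22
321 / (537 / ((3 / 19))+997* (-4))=-321 / 587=-0.55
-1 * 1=-1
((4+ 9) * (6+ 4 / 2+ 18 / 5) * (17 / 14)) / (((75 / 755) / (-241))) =-233229919 / 525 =-444247.46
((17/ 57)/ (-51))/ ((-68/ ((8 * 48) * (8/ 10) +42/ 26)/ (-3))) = -6691/ 83980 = -0.08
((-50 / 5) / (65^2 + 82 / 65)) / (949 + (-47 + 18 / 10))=-3250 / 1241400933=-0.00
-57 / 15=-19 / 5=-3.80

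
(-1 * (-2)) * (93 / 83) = 186 / 83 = 2.24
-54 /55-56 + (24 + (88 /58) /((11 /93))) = -32146 /1595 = -20.15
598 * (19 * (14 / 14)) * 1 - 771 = 10591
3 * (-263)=-789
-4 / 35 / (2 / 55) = -22 / 7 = -3.14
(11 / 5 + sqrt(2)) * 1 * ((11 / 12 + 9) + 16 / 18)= 389 * sqrt(2) / 36 + 4279 / 180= 39.05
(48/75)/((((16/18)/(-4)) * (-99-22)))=72/3025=0.02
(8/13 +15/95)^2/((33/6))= 72962/671099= 0.11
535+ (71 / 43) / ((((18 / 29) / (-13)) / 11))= 119653 / 774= 154.59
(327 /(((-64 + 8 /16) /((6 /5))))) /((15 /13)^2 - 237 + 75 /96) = 21220992 /806622085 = 0.03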